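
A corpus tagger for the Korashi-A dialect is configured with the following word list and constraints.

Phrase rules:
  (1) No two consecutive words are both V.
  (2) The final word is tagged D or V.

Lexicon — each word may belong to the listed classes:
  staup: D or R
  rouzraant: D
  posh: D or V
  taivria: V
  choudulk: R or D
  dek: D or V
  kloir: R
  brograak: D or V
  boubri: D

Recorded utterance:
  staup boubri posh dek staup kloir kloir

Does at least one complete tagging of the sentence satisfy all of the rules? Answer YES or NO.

NO

Candidates per position — 1:staup {D,R}; 2:boubri {D}; 3:posh {D,V}; 4:dek {D,V}; 5:staup {D,R}; 6:kloir {R}; 7:kloir {R}.
Rule 2 cannot be satisfied by any choice of tags from the lexicon.
So there is no consistent tagging.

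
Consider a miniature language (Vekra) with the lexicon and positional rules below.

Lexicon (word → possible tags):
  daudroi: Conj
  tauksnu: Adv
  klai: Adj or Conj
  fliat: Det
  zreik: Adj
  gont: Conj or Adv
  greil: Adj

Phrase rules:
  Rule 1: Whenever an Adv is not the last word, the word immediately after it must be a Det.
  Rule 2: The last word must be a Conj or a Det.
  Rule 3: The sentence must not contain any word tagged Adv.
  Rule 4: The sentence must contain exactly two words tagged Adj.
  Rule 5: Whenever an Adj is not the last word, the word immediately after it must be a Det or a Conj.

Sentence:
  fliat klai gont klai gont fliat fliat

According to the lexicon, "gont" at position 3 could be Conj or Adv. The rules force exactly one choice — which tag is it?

Candidates per position — 1:fliat {Det}; 2:klai {Adj,Conj}; 3:gont {Conj,Adv}; 4:klai {Adj,Conj}; 5:gont {Conj,Adv}; 6:fliat {Det}; 7:fliat {Det}.
If word 2 were Conj, no tagging could satisfy rule 4; so word 2 is Adj.
If word 3 were Adv, no tagging could satisfy rule 1; so word 3 is Conj.
If word 4 were Conj, no tagging could satisfy rule 4; so word 4 is Adj.
If word 5 were Adv, no tagging could satisfy rule 3; so word 5 is Conj.
That leaves exactly one tagging: Det Adj Conj Adj Conj Det Det.
Verifying each rule — rule 1 satisfied; rule 2 satisfied; rule 3 satisfied; rule 4 satisfied; rule 5 satisfied.

Conj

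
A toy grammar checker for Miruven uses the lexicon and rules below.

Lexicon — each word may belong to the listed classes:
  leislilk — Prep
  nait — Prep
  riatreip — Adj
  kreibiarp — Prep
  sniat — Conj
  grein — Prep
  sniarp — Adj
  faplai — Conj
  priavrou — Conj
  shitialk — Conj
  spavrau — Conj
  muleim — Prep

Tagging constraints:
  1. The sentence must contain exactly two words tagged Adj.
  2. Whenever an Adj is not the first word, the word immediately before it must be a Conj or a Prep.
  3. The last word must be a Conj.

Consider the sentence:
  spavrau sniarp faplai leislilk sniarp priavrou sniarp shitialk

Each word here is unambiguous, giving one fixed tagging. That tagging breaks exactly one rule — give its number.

1

Fixed tagging: Conj Adj Conj Prep Adj Conj Adj Conj.
Applying the rules: R1 ✗, R2 ✓, R3 ✓.
Only rule 1 fails.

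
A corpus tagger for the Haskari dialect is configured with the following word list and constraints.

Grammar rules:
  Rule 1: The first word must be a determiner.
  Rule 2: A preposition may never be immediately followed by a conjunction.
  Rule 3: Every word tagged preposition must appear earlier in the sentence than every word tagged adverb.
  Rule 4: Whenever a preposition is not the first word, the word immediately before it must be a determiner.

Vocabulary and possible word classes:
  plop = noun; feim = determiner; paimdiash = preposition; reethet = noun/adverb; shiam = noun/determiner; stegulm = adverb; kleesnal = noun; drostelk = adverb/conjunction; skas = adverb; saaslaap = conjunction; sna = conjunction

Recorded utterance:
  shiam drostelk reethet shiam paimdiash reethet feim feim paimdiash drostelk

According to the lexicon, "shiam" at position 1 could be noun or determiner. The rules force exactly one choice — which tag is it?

Candidates per position — 1:shiam {noun,determiner}; 2:drostelk {adverb,conjunction}; 3:reethet {noun,adverb}; 4:shiam {noun,determiner}; 5:paimdiash {preposition}; 6:reethet {noun,adverb}; 7:feim {determiner}; 8:feim {determiner}; 9:paimdiash {preposition}; 10:drostelk {adverb,conjunction}.
Position 1: tagging it noun would leave rule 1 unsatisfiable, so it must be determiner.
Position 2: tagging it adverb would leave rule 3 unsatisfiable, so it must be conjunction.
Position 3: tagging it adverb would leave rule 3 unsatisfiable, so it must be noun.
Position 4: tagging it noun would leave rule 4 unsatisfiable, so it must be determiner.
Position 6: tagging it adverb would leave rule 3 unsatisfiable, so it must be noun.
Position 10: tagging it conjunction would leave rule 2 unsatisfiable, so it must be adverb.
The unique satisfying tagging is: determiner conjunction noun determiner preposition noun determiner determiner preposition adverb.
Verifying each rule — rule 1 ✓; rule 2 ✓; rule 3 ✓; rule 4 ✓.

determiner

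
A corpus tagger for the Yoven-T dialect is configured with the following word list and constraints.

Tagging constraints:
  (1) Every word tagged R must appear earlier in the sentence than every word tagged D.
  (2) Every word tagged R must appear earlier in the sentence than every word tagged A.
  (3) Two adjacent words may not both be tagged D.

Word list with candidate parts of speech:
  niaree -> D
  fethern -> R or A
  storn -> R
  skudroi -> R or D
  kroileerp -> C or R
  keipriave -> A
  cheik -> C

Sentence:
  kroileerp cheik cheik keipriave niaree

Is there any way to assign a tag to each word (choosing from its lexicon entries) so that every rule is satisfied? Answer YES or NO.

YES

Candidates per position — 1:kroileerp {C,R}; 2:cheik {C}; 3:cheik {C}; 4:keipriave {A}; 5:niaree {D}.
One satisfying assignment: R C C A D.
Check: rule 1 ✓; rule 2 ✓; rule 3 ✓.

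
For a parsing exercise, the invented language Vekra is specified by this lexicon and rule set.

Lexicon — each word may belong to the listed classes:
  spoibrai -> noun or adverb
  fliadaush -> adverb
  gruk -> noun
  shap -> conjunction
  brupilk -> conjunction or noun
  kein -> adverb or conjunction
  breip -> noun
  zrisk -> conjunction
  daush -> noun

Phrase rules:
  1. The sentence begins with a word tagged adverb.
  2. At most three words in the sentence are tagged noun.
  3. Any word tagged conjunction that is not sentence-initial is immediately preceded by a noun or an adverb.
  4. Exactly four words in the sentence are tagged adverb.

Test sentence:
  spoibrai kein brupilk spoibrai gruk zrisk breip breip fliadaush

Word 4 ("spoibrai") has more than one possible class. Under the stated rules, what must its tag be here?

Candidates per position — 1:spoibrai {noun,adverb}; 2:kein {adverb,conjunction}; 3:brupilk {conjunction,noun}; 4:spoibrai {noun,adverb}; 5:gruk {noun}; 6:zrisk {conjunction}; 7:breip {noun}; 8:breip {noun}; 9:fliadaush {adverb}.
Position 1: noun is ruled out by rule 1; that leaves adverb.
Position 2: conjunction is ruled out by rule 4; that leaves adverb.
Position 3: noun is ruled out by rule 2; that leaves conjunction.
Position 4: noun is ruled out by rule 2; that leaves adverb.
The only consistent sequence is: adverb adverb conjunction adverb noun conjunction noun noun adverb.
Check: rule 1 holds; rule 2 holds; rule 3 holds; rule 4 holds.

adverb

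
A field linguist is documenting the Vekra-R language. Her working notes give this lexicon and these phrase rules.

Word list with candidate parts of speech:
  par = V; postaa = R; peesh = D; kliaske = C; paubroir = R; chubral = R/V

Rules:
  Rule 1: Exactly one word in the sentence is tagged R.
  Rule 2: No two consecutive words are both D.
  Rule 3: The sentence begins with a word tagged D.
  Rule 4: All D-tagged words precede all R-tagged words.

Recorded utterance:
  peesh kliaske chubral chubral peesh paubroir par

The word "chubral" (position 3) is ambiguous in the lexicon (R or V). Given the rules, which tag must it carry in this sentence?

Candidates per position — 1:peesh {D}; 2:kliaske {C}; 3:chubral {R,V}; 4:chubral {R,V}; 5:peesh {D}; 6:paubroir {R}; 7:par {V}.
If word 3 were R, no tagging could satisfy rule 1; so word 3 is V.
If word 4 were R, no tagging could satisfy rule 1; so word 4 is V.
So the tagging must be: D C V V D R V.
Rule-by-rule: rule 1 satisfied; rule 2 satisfied; rule 3 satisfied; rule 4 satisfied.

V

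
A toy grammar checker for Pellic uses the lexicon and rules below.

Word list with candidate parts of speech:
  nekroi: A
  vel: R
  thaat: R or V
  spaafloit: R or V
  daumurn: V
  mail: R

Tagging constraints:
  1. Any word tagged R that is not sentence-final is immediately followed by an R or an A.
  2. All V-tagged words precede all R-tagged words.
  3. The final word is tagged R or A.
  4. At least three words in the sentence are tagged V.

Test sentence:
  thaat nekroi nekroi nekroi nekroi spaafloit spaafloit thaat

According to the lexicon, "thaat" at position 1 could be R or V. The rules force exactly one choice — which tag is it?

Candidates per position — 1:thaat {R,V}; 2:nekroi {A}; 3:nekroi {A}; 4:nekroi {A}; 5:nekroi {A}; 6:spaafloit {R,V}; 7:spaafloit {R,V}; 8:thaat {R,V}.
Position 8: tagging it V would leave rule 3 unsatisfiable, so it must be R.
Position 1: tagging it R would leave rule 4 unsatisfiable, so it must be V.
Position 6: tagging it R would leave rule 4 unsatisfiable, so it must be V.
Position 7: tagging it R would leave rule 4 unsatisfiable, so it must be V.
That leaves exactly one tagging: V A A A A V V R.
Check: rule 1 satisfied; rule 2 satisfied; rule 3 satisfied; rule 4 satisfied.

V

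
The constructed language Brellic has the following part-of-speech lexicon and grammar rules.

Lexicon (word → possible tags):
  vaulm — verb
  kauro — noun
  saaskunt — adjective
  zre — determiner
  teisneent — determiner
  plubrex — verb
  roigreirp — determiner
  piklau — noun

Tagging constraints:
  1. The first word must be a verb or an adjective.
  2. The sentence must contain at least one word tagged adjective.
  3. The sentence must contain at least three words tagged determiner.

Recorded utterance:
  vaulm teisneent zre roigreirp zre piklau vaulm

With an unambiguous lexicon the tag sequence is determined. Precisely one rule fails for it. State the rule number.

Fixed tagging: verb determiner determiner determiner determiner noun verb.
Rule check: R1 ✓, R2 ✗, R3 ✓.
Only rule 2 fails.

2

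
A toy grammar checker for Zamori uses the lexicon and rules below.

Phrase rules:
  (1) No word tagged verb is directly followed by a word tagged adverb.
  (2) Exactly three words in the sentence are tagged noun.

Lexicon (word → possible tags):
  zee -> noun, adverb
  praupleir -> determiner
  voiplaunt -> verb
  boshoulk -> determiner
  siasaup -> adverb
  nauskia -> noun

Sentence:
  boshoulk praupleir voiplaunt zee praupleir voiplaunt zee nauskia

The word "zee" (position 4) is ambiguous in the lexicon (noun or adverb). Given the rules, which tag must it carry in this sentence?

Candidates per position — 1:boshoulk {determiner}; 2:praupleir {determiner}; 3:voiplaunt {verb}; 4:zee {noun,adverb}; 5:praupleir {determiner}; 6:voiplaunt {verb}; 7:zee {noun,adverb}; 8:nauskia {noun}.
Position 4: tagging it adverb would leave rule 1 unsatisfiable, so it must be noun.
Position 7: tagging it adverb would leave rule 1 unsatisfiable, so it must be noun.
The only consistent sequence is: determiner determiner verb noun determiner verb noun noun.
Verifying each rule — rule 1 satisfied; rule 2 satisfied.

noun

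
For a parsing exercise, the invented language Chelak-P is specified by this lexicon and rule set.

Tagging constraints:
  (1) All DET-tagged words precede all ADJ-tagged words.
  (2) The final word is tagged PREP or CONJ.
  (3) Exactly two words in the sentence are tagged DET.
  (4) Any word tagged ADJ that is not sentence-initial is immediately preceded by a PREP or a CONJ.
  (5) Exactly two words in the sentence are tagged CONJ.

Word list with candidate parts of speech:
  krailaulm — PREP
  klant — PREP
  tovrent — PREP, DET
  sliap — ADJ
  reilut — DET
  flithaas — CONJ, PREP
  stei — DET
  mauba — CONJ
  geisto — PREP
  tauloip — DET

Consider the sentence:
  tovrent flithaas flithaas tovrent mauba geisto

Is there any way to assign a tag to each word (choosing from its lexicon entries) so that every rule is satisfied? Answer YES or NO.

Candidates per position — 1:tovrent {PREP,DET}; 2:flithaas {CONJ,PREP}; 3:flithaas {CONJ,PREP}; 4:tovrent {PREP,DET}; 5:mauba {CONJ}; 6:geisto {PREP}.
One satisfying assignment: DET PREP CONJ DET CONJ PREP.
Check: rule 1 satisfied; rule 2 satisfied; rule 3 satisfied; rule 4 satisfied; rule 5 satisfied.

YES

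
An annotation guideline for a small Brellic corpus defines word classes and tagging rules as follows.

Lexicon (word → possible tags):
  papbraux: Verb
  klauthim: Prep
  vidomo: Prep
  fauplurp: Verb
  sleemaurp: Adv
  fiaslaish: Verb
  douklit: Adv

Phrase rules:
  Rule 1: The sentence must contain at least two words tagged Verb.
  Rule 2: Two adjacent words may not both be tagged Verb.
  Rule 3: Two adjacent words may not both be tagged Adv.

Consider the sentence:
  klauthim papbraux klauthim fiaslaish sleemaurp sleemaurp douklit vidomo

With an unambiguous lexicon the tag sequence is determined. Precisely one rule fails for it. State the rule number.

Fixed tagging: Prep Verb Prep Verb Adv Adv Adv Prep.
Checking each rule: R1 ok, R2 ok, R3 fails.
Only rule 3 fails.

3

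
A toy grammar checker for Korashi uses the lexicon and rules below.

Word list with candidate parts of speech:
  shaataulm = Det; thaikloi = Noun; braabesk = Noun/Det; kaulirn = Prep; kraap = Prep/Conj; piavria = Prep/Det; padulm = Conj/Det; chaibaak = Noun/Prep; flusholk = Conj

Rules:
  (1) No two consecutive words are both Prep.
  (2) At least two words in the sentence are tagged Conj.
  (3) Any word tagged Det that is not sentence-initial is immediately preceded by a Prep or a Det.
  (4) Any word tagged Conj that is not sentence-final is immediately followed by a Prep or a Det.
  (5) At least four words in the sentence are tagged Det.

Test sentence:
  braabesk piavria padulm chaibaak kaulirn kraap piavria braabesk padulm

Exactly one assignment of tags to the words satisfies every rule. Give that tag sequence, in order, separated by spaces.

Det Det Det Noun Prep Conj Prep Det Conj

Candidates per position — 1:braabesk {Noun,Det}; 2:piavria {Prep,Det}; 3:padulm {Conj,Det}; 4:chaibaak {Noun,Prep}; 5:kaulirn {Prep}; 6:kraap {Prep,Conj}; 7:piavria {Prep,Det}; 8:braabesk {Noun,Det}; 9:padulm {Conj,Det}.
At position 4, choosing Prep makes rule 1 impossible to satisfy; hence Noun.
At position 6, choosing Prep makes rule 1 impossible to satisfy; hence Conj.
At position 7, choosing Det makes rule 3 impossible to satisfy; hence Prep.
At position 3, choosing Conj makes rule 4 impossible to satisfy; hence Det.
At position 9, choosing Det makes rule 2 impossible to satisfy; hence Conj.
At position 1, choosing Noun makes rule 5 impossible to satisfy; hence Det.
At position 2, choosing Prep makes rule 5 impossible to satisfy; hence Det.
At position 8, choosing Noun makes rule 5 impossible to satisfy; hence Det.
The unique satisfying tagging is: Det Det Det Noun Prep Conj Prep Det Conj.
Check: rule 1 ok; rule 2 ok; rule 3 ok; rule 4 ok; rule 5 ok.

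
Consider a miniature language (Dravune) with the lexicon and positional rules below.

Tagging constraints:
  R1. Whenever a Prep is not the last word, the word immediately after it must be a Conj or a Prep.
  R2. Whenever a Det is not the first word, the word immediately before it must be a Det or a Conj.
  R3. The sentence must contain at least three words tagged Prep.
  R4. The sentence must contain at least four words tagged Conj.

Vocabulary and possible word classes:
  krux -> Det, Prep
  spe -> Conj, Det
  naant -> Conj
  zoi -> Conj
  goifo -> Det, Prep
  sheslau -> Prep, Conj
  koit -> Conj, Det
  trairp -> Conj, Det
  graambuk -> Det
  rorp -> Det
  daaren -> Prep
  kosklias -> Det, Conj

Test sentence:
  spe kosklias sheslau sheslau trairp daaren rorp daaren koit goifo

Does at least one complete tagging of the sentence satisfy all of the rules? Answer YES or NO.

Candidates per position — 1:spe {Conj,Det}; 2:kosklias {Det,Conj}; 3:sheslau {Prep,Conj}; 4:sheslau {Prep,Conj}; 5:trairp {Conj,Det}; 6:daaren {Prep}; 7:rorp {Det}; 8:daaren {Prep}; 9:koit {Conj,Det}; 10:goifo {Det,Prep}.
Rule 1 cannot be satisfied by any choice of tags from the lexicon.
So there is no consistent tagging.

NO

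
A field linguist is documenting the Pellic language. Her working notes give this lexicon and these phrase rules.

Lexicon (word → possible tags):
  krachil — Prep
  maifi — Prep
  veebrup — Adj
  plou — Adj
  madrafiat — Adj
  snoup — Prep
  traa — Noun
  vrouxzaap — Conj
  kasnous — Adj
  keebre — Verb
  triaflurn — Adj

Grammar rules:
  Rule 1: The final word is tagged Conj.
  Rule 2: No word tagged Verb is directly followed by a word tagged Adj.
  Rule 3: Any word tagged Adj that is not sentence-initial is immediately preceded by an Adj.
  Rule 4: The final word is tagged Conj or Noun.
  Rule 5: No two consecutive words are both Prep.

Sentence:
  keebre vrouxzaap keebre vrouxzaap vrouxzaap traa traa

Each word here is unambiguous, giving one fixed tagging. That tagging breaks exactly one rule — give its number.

Fixed tagging: Verb Conj Verb Conj Conj Noun Noun.
Applying the rules: R1 fail, R2 pass, R3 pass, R4 pass, R5 pass.
Only rule 1 fails.

1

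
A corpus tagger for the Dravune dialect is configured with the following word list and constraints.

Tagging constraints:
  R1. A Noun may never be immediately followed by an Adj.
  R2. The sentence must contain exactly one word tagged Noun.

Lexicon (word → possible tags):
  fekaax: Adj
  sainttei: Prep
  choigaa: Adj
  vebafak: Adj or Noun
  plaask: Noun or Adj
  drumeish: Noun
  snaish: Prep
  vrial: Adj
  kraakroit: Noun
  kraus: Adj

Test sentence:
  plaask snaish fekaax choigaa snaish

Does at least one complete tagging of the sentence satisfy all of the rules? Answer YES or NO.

Candidates per position — 1:plaask {Noun,Adj}; 2:snaish {Prep}; 3:fekaax {Adj}; 4:choigaa {Adj}; 5:snaish {Prep}.
One satisfying assignment: Noun Prep Adj Adj Prep.
Rule-by-rule: rule 1 holds; rule 2 holds.

YES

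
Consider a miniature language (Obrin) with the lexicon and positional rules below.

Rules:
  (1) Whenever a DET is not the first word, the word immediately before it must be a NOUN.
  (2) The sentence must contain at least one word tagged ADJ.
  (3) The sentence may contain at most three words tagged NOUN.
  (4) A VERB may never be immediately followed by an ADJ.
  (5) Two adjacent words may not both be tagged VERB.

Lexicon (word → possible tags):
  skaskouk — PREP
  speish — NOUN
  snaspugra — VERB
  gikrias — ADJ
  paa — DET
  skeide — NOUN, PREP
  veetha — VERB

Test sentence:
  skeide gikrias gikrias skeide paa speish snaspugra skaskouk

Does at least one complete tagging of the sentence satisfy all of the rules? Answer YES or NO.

YES

Candidates per position — 1:skeide {NOUN,PREP}; 2:gikrias {ADJ}; 3:gikrias {ADJ}; 4:skeide {NOUN,PREP}; 5:paa {DET}; 6:speish {NOUN}; 7:snaspugra {VERB}; 8:skaskouk {PREP}.
One satisfying assignment: NOUN ADJ ADJ NOUN DET NOUN VERB PREP.
Checking: rule 1 holds; rule 2 holds; rule 3 holds; rule 4 holds; rule 5 holds.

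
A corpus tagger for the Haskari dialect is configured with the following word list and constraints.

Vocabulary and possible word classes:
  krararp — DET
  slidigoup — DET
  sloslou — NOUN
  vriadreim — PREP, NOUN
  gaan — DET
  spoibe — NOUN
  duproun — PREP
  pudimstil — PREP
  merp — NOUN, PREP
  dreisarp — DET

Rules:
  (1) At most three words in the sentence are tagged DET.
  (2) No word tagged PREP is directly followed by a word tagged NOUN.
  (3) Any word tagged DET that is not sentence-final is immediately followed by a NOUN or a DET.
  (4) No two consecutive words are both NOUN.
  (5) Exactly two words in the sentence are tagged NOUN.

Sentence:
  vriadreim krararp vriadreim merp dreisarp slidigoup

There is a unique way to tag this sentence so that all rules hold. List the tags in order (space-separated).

Candidates per position — 1:vriadreim {PREP,NOUN}; 2:krararp {DET}; 3:vriadreim {PREP,NOUN}; 4:merp {NOUN,PREP}; 5:dreisarp {DET}; 6:slidigoup {DET}.
Position 3: tagging it PREP would leave rule 3 unsatisfiable, so it must be NOUN.
Position 4: tagging it NOUN would leave rule 4 unsatisfiable, so it must be PREP.
Position 1: tagging it PREP would leave rule 5 unsatisfiable, so it must be NOUN.
That leaves exactly one tagging: NOUN DET NOUN PREP DET DET.
Check: rule 1 holds; rule 2 holds; rule 3 holds; rule 4 holds; rule 5 holds.

NOUN DET NOUN PREP DET DET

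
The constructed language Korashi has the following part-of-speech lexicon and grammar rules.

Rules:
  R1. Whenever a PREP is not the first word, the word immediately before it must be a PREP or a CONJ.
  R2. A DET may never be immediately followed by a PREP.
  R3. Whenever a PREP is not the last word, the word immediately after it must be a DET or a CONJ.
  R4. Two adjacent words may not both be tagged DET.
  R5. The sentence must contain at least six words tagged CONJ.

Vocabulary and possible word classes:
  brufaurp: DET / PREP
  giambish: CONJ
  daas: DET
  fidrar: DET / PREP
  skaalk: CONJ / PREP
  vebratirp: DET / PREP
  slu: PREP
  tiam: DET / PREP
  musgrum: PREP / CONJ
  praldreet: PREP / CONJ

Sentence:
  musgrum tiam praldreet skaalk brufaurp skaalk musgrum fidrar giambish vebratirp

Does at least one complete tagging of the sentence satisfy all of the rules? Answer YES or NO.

Candidates per position — 1:musgrum {PREP,CONJ}; 2:tiam {DET,PREP}; 3:praldreet {PREP,CONJ}; 4:skaalk {CONJ,PREP}; 5:brufaurp {DET,PREP}; 6:skaalk {CONJ,PREP}; 7:musgrum {PREP,CONJ}; 8:fidrar {DET,PREP}; 9:giambish {CONJ}; 10:vebratirp {DET,PREP}.
One satisfying assignment: CONJ DET CONJ CONJ PREP CONJ CONJ DET CONJ PREP.
Verifying each rule — rule 1 ✓; rule 2 ✓; rule 3 ✓; rule 4 ✓; rule 5 ✓.

YES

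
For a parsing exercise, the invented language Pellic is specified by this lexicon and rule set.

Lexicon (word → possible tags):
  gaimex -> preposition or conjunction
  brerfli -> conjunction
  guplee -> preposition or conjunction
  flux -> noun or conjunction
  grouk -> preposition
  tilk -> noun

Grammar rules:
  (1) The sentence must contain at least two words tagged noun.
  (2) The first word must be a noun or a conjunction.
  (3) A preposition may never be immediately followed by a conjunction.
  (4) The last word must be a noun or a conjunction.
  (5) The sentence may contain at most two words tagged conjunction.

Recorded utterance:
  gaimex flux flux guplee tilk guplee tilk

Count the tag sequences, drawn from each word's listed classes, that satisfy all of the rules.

5

Candidates per position — 1:gaimex {preposition,conjunction}; 2:flux {noun,conjunction}; 3:flux {noun,conjunction}; 4:guplee {preposition,conjunction}; 5:tilk {noun}; 6:guplee {preposition,conjunction}; 7:tilk {noun}.
There are 32 candidate sequences in total.
The sequences that satisfy every rule: conjunction noun noun preposition noun preposition noun; conjunction noun noun preposition noun conjunction noun; conjunction noun noun conjunction noun preposition noun; conjunction noun conjunction preposition noun preposition noun; conjunction conjunction noun preposition noun preposition noun.
Count = 5.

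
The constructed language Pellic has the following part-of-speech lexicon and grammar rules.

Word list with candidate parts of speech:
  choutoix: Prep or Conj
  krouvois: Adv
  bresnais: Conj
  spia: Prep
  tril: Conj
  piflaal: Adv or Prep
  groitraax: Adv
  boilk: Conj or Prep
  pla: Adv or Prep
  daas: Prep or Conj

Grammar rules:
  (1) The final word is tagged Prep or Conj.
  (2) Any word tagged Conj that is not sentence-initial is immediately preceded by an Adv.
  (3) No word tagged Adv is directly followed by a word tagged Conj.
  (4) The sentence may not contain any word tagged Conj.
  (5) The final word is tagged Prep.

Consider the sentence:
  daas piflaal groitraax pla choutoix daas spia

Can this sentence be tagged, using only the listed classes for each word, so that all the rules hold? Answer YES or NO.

YES

Candidates per position — 1:daas {Prep,Conj}; 2:piflaal {Adv,Prep}; 3:groitraax {Adv}; 4:pla {Adv,Prep}; 5:choutoix {Prep,Conj}; 6:daas {Prep,Conj}; 7:spia {Prep}.
One satisfying assignment: Prep Adv Adv Prep Prep Prep Prep.
Checking: rule 1 ok; rule 2 ok; rule 3 ok; rule 4 ok; rule 5 ok.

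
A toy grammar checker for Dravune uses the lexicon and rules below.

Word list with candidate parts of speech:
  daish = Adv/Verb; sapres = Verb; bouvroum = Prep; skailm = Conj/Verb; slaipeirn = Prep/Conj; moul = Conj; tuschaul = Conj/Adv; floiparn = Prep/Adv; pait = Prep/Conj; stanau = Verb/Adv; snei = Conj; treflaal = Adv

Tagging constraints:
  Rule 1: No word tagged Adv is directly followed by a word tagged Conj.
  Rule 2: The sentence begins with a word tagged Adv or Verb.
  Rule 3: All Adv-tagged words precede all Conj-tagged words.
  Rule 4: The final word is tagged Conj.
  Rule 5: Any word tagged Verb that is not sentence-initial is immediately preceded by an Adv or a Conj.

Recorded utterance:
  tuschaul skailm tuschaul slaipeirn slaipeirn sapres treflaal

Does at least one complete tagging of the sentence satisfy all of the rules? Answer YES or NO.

NO

Candidates per position — 1:tuschaul {Conj,Adv}; 2:skailm {Conj,Verb}; 3:tuschaul {Conj,Adv}; 4:slaipeirn {Prep,Conj}; 5:slaipeirn {Prep,Conj}; 6:sapres {Verb}; 7:treflaal {Adv}.
Rule 4 cannot be satisfied by any choice of tags from the lexicon.
So there is no consistent tagging.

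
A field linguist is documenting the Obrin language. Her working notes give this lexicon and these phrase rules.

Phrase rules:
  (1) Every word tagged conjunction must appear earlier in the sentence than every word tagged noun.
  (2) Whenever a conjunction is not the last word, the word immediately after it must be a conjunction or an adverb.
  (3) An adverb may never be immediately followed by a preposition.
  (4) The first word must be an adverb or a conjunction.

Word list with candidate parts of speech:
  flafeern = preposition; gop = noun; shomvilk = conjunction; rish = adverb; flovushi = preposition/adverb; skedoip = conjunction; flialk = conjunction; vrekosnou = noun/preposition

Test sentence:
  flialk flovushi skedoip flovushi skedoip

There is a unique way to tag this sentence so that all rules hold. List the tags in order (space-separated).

Candidates per position — 1:flialk {conjunction}; 2:flovushi {preposition,adverb}; 3:skedoip {conjunction}; 4:flovushi {preposition,adverb}; 5:skedoip {conjunction}.
At position 2, choosing preposition makes rule 2 impossible to satisfy; hence adverb.
At position 4, choosing preposition makes rule 2 impossible to satisfy; hence adverb.
That leaves exactly one tagging: conjunction adverb conjunction adverb conjunction.
Check: rule 1 holds; rule 2 holds; rule 3 holds; rule 4 holds.

conjunction adverb conjunction adverb conjunction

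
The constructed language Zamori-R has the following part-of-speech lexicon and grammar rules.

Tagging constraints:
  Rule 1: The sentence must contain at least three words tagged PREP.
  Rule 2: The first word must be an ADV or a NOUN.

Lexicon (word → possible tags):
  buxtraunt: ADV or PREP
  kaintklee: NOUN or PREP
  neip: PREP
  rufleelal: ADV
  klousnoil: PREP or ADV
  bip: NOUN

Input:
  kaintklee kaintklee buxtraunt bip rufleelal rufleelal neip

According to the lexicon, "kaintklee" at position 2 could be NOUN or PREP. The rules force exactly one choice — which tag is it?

PREP

Candidates per position — 1:kaintklee {NOUN,PREP}; 2:kaintklee {NOUN,PREP}; 3:buxtraunt {ADV,PREP}; 4:bip {NOUN}; 5:rufleelal {ADV}; 6:rufleelal {ADV}; 7:neip {PREP}.
Position 1: PREP is ruled out by rule 2; that leaves NOUN.
Position 2: NOUN is ruled out by rule 1; that leaves PREP.
Position 3: ADV is ruled out by rule 1; that leaves PREP.
The unique satisfying tagging is: NOUN PREP PREP NOUN ADV ADV PREP.
Verifying each rule — rule 1 holds; rule 2 holds.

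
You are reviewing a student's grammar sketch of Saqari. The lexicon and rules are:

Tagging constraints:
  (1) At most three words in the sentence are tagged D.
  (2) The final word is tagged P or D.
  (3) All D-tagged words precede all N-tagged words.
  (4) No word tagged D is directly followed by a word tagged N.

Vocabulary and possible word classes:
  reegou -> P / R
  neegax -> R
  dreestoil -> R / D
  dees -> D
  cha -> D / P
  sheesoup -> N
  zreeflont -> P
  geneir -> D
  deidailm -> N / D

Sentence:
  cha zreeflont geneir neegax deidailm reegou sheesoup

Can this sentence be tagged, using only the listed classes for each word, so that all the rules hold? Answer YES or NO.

Candidates per position — 1:cha {D,P}; 2:zreeflont {P}; 3:geneir {D}; 4:neegax {R}; 5:deidailm {N,D}; 6:reegou {P,R}; 7:sheesoup {N}.
Rule 2 cannot be satisfied by any choice of tags from the lexicon.
So there is no consistent tagging.

NO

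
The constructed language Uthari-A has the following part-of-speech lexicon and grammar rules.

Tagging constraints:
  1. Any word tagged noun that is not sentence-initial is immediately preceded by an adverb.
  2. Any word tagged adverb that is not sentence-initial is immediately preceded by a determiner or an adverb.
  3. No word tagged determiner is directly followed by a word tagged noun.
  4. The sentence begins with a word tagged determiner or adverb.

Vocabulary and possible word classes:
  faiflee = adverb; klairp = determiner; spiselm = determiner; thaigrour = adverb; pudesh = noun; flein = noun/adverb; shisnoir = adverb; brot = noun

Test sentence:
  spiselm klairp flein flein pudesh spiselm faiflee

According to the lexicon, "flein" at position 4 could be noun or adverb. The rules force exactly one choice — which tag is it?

Candidates per position — 1:spiselm {determiner}; 2:klairp {determiner}; 3:flein {noun,adverb}; 4:flein {noun,adverb}; 5:pudesh {noun}; 6:spiselm {determiner}; 7:faiflee {adverb}.
At position 3, choosing noun makes rule 1 impossible to satisfy; hence adverb.
At position 4, choosing noun makes rule 1 impossible to satisfy; hence adverb.
That leaves exactly one tagging: determiner determiner adverb adverb noun determiner adverb.
Rule-by-rule: rule 1 ✓; rule 2 ✓; rule 3 ✓; rule 4 ✓.

adverb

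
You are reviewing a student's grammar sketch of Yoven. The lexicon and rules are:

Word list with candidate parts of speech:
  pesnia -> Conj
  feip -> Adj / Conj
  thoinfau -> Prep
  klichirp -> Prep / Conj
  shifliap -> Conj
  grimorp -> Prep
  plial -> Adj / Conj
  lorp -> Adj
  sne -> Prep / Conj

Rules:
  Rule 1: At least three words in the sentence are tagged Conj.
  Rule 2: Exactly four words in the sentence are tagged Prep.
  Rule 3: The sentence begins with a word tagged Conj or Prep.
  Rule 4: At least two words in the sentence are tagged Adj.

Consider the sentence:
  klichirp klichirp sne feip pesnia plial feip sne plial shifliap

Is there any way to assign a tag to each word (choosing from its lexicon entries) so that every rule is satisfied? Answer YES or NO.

YES

Candidates per position — 1:klichirp {Prep,Conj}; 2:klichirp {Prep,Conj}; 3:sne {Prep,Conj}; 4:feip {Adj,Conj}; 5:pesnia {Conj}; 6:plial {Adj,Conj}; 7:feip {Adj,Conj}; 8:sne {Prep,Conj}; 9:plial {Adj,Conj}; 10:shifliap {Conj}.
One satisfying assignment: Prep Prep Prep Adj Conj Adj Conj Prep Conj Conj.
Check: rule 1 ok; rule 2 ok; rule 3 ok; rule 4 ok.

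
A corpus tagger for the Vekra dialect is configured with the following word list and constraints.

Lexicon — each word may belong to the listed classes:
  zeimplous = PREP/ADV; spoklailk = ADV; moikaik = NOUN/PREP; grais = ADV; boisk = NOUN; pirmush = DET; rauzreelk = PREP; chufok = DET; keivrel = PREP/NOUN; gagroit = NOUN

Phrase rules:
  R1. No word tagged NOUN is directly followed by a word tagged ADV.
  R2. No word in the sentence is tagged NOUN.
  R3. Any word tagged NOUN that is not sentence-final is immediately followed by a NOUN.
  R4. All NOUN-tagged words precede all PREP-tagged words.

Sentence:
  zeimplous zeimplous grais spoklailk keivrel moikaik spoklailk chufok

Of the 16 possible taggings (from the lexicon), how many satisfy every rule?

Candidates per position — 1:zeimplous {PREP,ADV}; 2:zeimplous {PREP,ADV}; 3:grais {ADV}; 4:spoklailk {ADV}; 5:keivrel {PREP,NOUN}; 6:moikaik {NOUN,PREP}; 7:spoklailk {ADV}; 8:chufok {DET}.
There are 16 candidate sequences in total.
The sequences that satisfy every rule: PREP PREP ADV ADV PREP PREP ADV DET; PREP ADV ADV ADV PREP PREP ADV DET; ADV PREP ADV ADV PREP PREP ADV DET; ADV ADV ADV ADV PREP PREP ADV DET.
Count = 4.

4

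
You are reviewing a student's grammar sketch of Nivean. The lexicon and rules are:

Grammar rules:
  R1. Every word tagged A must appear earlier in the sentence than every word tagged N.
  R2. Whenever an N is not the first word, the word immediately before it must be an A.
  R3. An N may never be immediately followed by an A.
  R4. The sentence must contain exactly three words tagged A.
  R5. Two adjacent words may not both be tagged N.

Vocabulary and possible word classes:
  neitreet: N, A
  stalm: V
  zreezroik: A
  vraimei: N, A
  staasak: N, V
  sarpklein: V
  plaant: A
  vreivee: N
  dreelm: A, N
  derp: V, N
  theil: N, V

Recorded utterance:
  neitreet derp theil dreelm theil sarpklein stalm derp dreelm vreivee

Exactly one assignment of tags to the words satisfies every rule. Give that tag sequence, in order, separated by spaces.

Candidates per position — 1:neitreet {N,A}; 2:derp {V,N}; 3:theil {N,V}; 4:dreelm {A,N}; 5:theil {N,V}; 6:sarpklein {V}; 7:stalm {V}; 8:derp {V,N}; 9:dreelm {A,N}; 10:vreivee {N}.
Word 1 cannot be N — rule 4 would then fail for every completion. It is A.
Word 3 cannot be N — rule 2 would then fail for every completion. It is V.
Word 4 cannot be N — rule 2 would then fail for every completion. It is A.
Word 8 cannot be N — rule 2 would then fail for every completion. It is V.
Word 9 cannot be N — rule 2 would then fail for every completion. It is A.
Word 2 cannot be N — rule 1 would then fail for every completion. It is V.
Word 5 cannot be N — rule 1 would then fail for every completion. It is V.
The unique satisfying tagging is: A V V A V V V V A N.
Rule-by-rule: rule 1 satisfied; rule 2 satisfied; rule 3 satisfied; rule 4 satisfied; rule 5 satisfied.

A V V A V V V V A N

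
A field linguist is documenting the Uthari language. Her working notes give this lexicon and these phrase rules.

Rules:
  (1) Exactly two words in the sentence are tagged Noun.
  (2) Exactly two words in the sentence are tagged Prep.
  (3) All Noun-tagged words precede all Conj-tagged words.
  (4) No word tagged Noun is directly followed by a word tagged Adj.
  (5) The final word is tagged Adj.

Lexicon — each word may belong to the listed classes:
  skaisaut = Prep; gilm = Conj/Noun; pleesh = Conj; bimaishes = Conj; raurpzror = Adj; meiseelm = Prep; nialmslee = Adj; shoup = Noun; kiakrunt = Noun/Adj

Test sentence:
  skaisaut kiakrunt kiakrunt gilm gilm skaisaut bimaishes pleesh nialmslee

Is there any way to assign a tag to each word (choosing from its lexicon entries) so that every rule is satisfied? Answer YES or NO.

YES

Candidates per position — 1:skaisaut {Prep}; 2:kiakrunt {Noun,Adj}; 3:kiakrunt {Noun,Adj}; 4:gilm {Conj,Noun}; 5:gilm {Conj,Noun}; 6:skaisaut {Prep}; 7:bimaishes {Conj}; 8:pleesh {Conj}; 9:nialmslee {Adj}.
One satisfying assignment: Prep Adj Noun Noun Conj Prep Conj Conj Adj.
Check: rule 1 ok; rule 2 ok; rule 3 ok; rule 4 ok; rule 5 ok.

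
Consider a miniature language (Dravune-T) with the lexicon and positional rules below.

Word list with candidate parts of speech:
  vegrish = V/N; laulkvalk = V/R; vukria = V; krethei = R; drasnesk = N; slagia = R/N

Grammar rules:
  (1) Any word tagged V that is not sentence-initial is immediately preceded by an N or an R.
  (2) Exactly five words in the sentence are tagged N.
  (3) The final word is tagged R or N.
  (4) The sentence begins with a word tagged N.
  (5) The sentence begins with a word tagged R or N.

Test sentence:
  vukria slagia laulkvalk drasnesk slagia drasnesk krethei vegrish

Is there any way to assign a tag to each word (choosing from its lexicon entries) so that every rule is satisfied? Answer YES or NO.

Candidates per position — 1:vukria {V}; 2:slagia {R,N}; 3:laulkvalk {V,R}; 4:drasnesk {N}; 5:slagia {R,N}; 6:drasnesk {N}; 7:krethei {R}; 8:vegrish {V,N}.
Rule 4 cannot be satisfied by any choice of tags from the lexicon.
So there is no consistent tagging.

NO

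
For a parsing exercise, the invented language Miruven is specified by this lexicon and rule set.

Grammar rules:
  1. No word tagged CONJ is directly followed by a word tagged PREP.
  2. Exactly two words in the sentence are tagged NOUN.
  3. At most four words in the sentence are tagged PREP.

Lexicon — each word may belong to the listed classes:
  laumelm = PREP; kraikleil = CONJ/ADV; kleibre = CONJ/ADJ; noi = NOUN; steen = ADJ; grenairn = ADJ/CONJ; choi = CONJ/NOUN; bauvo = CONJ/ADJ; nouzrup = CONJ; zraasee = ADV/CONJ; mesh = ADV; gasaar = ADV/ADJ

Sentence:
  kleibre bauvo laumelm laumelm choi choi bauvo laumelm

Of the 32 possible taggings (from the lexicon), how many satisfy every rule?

2

Candidates per position — 1:kleibre {CONJ,ADJ}; 2:bauvo {CONJ,ADJ}; 3:laumelm {PREP}; 4:laumelm {PREP}; 5:choi {CONJ,NOUN}; 6:choi {CONJ,NOUN}; 7:bauvo {CONJ,ADJ}; 8:laumelm {PREP}.
There are 32 candidate sequences in total.
The sequences that satisfy every rule: CONJ ADJ PREP PREP NOUN NOUN ADJ PREP; ADJ ADJ PREP PREP NOUN NOUN ADJ PREP.
Count = 2.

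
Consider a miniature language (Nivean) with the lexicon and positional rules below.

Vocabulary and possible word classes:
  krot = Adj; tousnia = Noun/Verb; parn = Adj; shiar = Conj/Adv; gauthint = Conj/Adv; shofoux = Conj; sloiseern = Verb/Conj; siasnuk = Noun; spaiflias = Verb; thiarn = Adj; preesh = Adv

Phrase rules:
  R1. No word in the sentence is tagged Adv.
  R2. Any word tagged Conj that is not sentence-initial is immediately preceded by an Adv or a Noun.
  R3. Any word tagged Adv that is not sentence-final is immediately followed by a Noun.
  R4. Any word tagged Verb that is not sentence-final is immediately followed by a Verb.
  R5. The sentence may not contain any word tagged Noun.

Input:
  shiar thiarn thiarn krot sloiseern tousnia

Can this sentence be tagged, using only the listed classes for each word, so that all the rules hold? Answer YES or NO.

YES

Candidates per position — 1:shiar {Conj,Adv}; 2:thiarn {Adj}; 3:thiarn {Adj}; 4:krot {Adj}; 5:sloiseern {Verb,Conj}; 6:tousnia {Noun,Verb}.
One satisfying assignment: Conj Adj Adj Adj Verb Verb.
Check: rule 1 ok; rule 2 ok; rule 3 ok; rule 4 ok; rule 5 ok.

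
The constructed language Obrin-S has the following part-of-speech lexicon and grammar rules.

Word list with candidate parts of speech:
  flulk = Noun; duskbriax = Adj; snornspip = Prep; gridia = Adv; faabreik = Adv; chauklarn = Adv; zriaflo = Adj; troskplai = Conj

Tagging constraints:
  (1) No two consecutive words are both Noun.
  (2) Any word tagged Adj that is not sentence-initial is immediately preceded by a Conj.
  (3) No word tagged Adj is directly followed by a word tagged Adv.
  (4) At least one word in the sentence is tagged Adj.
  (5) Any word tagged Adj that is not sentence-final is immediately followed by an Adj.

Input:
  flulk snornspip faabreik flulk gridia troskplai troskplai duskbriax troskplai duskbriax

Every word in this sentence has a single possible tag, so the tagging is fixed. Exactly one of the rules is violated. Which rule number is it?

5

Fixed tagging: Noun Prep Adv Noun Adv Conj Conj Adj Conj Adj.
Checking each rule: R1 pass, R2 pass, R3 pass, R4 pass, R5 fail.
Only rule 5 fails.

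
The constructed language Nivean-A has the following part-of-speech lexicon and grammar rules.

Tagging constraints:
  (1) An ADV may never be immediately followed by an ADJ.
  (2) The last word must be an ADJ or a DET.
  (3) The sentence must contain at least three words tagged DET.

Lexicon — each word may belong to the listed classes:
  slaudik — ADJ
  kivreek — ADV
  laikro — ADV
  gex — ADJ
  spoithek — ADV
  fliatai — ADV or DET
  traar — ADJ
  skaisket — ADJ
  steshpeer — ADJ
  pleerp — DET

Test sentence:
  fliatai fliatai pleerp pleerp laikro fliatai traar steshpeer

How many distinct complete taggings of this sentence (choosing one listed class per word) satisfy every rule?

Candidates per position — 1:fliatai {ADV,DET}; 2:fliatai {ADV,DET}; 3:pleerp {DET}; 4:pleerp {DET}; 5:laikro {ADV}; 6:fliatai {ADV,DET}; 7:traar {ADJ}; 8:steshpeer {ADJ}.
There are 8 candidate sequences in total.
The sequences that satisfy every rule: ADV ADV DET DET ADV DET ADJ ADJ; ADV DET DET DET ADV DET ADJ ADJ; DET ADV DET DET ADV DET ADJ ADJ; DET DET DET DET ADV DET ADJ ADJ.
Count = 4.

4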